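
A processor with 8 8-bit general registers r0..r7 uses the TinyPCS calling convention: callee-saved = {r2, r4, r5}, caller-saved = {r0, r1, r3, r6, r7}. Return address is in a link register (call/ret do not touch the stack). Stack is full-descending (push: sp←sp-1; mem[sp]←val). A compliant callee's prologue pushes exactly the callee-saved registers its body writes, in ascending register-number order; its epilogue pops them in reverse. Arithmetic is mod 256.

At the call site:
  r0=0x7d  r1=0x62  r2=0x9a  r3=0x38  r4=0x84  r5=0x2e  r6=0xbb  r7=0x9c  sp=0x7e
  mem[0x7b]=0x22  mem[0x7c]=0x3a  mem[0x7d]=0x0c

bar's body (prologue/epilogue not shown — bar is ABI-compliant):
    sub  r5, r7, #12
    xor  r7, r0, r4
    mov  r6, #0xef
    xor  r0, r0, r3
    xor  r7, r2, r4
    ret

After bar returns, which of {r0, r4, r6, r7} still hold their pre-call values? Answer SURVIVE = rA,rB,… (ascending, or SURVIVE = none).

SURVIVE = r4

prologue: push r5 -> mem[0x7d]=0x2e, sp=0x7d
body[0] sub  r5, r7, #12 -> r5=0x90
body[1] xor  r7, r0, r4 -> r7=0xf9
body[2] mov  r6, #0xef -> r6=0xef
body[3] xor  r0, r0, r3 -> r0=0x45
body[4] xor  r7, r2, r4 -> r7=0x1e
epilogue: pop r5=0x2e, sp=0x7e
r0: caller-saved, written=True
r4: callee-saved, written=False
r6: caller-saved, written=True
r7: caller-saved, written=True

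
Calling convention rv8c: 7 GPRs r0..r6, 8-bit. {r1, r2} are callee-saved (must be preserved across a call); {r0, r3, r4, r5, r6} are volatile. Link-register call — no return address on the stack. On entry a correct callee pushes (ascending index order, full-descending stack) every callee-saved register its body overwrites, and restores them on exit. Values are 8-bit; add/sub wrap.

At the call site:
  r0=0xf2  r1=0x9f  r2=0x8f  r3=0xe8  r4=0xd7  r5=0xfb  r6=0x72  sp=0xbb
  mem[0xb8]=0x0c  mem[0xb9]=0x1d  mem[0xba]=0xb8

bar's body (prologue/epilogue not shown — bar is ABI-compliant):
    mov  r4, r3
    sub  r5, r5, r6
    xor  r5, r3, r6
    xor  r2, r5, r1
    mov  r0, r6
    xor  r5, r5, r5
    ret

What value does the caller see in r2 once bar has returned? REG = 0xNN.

REG = 0x8f

prologue: push r2 → mem[0xba]=0x8f, sp=0xba
body[0] mov  r4, r3 → r4=0xe8
body[1] sub  r5, r5, r6 → r5=0x89
body[2] xor  r5, r3, r6 → r5=0x9a
body[3] xor  r2, r5, r1 → r2=0x05
body[4] mov  r0, r6 → r0=0x72
body[5] xor  r5, r5, r5 → r5=0x00
epilogue: pop r2=0x8f, sp=0xbb
r2 is callee-saved → restored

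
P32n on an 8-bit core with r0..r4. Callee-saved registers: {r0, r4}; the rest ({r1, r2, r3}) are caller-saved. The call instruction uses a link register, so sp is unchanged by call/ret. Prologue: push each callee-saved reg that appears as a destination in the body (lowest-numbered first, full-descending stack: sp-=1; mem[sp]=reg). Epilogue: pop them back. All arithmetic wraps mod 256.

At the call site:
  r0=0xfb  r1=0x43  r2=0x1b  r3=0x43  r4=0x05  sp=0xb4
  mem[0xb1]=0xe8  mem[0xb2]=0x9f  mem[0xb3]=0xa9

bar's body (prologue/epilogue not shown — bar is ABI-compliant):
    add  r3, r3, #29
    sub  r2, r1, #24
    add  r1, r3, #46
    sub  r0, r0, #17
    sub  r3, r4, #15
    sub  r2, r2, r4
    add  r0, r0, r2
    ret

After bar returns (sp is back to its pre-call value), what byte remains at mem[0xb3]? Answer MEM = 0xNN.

prologue: push r0 → mem[0xb3]=0xfb, sp=0xb3
body[0] add  r3, r3, #29 → r3=0x60
body[1] sub  r2, r1, #24 → r2=0x2b
body[2] add  r1, r3, #46 → r1=0x8e
body[3] sub  r0, r0, #17 → r0=0xea
body[4] sub  r3, r4, #15 → r3=0xf6
body[5] sub  r2, r2, r4 → r2=0x26
body[6] add  r0, r0, r2 → r0=0x10
epilogue: pop r0=0xfb, sp=0xb4
prologue pushed ['r0'] at ['0xb3']

MEM = 0xfb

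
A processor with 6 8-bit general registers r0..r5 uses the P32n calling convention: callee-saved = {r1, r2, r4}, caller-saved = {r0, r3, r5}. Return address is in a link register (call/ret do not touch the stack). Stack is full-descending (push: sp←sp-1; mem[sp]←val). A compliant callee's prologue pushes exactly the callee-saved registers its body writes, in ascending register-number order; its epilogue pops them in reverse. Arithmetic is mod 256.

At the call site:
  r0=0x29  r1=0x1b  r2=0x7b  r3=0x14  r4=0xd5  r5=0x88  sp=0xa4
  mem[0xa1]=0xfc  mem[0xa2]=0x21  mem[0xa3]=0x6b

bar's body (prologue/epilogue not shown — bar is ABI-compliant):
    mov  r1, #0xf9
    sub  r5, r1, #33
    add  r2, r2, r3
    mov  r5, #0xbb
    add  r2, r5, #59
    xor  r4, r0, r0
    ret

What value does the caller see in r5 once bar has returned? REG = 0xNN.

prologue: push r1 -> mem[0xa3]=0x1b, sp=0xa3
prologue: push r2 -> mem[0xa2]=0x7b, sp=0xa2
prologue: push r4 -> mem[0xa1]=0xd5, sp=0xa1
body[0] mov  r1, #0xf9 -> r1=0xf9
body[1] sub  r5, r1, #33 -> r5=0xd8
body[2] add  r2, r2, r3 -> r2=0x8f
body[3] mov  r5, #0xbb -> r5=0xbb
body[4] add  r2, r5, #59 -> r2=0xf6
body[5] xor  r4, r0, r0 -> r4=0x00
epilogue: pop r4=0xd5, sp=0xa2
epilogue: pop r2=0x7b, sp=0xa3
epilogue: pop r1=0x1b, sp=0xa4
r5 is caller-saved -> body value

REG = 0xbb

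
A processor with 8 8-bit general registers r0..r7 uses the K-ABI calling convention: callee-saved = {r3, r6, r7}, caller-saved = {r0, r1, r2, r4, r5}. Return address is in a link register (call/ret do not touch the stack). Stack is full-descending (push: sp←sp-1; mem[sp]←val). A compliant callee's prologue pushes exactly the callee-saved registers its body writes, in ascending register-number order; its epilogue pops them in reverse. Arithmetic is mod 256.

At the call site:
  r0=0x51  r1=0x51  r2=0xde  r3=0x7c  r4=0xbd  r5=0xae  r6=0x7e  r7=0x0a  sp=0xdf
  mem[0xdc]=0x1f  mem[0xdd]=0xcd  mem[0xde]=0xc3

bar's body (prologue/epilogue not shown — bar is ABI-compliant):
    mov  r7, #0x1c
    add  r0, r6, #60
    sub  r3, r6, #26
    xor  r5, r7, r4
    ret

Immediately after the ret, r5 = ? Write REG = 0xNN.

prologue: push r3 -> mem[0xde]=0x7c, sp=0xde
prologue: push r7 -> mem[0xdd]=0x0a, sp=0xdd
body[0] mov  r7, #0x1c -> r7=0x1c
body[1] add  r0, r6, #60 -> r0=0xba
body[2] sub  r3, r6, #26 -> r3=0x64
body[3] xor  r5, r7, r4 -> r5=0xa1
epilogue: pop r7=0x0a, sp=0xde
epilogue: pop r3=0x7c, sp=0xdf
r5 is caller-saved -> body value

REG = 0xa1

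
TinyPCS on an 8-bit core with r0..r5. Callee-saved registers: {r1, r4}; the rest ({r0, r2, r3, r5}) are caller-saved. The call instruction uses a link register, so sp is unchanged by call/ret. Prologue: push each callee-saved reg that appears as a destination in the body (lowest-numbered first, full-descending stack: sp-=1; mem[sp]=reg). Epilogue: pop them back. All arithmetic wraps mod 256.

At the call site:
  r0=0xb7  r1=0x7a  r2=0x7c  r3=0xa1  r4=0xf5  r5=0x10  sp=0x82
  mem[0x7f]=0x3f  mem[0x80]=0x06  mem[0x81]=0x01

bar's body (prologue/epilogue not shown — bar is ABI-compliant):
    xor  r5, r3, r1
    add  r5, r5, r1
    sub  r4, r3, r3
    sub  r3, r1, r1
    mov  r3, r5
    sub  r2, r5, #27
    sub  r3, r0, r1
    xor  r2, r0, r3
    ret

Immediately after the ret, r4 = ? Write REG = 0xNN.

REG = 0xf5

prologue: push r4 → mem[0x81]=0xf5, sp=0x81
body[0] xor  r5, r3, r1 → r5=0xdb
body[1] add  r5, r5, r1 → r5=0x55
body[2] sub  r4, r3, r3 → r4=0x00
body[3] sub  r3, r1, r1 → r3=0x00
body[4] mov  r3, r5 → r3=0x55
body[5] sub  r2, r5, #27 → r2=0x3a
body[6] sub  r3, r0, r1 → r3=0x3d
body[7] xor  r2, r0, r3 → r2=0x8a
epilogue: pop r4=0xf5, sp=0x82
r4 is callee-saved → restored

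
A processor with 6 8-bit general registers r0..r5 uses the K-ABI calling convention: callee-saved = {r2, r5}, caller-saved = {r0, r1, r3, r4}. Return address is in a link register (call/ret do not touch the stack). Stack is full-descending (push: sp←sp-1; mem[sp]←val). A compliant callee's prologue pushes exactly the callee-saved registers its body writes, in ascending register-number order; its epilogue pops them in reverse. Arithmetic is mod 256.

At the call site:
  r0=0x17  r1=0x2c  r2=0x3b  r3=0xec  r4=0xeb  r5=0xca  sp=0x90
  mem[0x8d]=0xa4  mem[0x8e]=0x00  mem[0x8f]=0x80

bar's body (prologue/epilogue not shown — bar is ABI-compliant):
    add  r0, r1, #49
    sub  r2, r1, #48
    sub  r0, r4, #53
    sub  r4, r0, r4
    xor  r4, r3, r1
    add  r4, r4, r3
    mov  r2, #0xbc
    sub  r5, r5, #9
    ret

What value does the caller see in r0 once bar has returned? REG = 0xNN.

prologue: push r2 -> mem[0x8f]=0x3b, sp=0x8f
prologue: push r5 -> mem[0x8e]=0xca, sp=0x8e
body[0] add  r0, r1, #49 -> r0=0x5d
body[1] sub  r2, r1, #48 -> r2=0xfc
body[2] sub  r0, r4, #53 -> r0=0xb6
body[3] sub  r4, r0, r4 -> r4=0xcb
body[4] xor  r4, r3, r1 -> r4=0xc0
body[5] add  r4, r4, r3 -> r4=0xac
body[6] mov  r2, #0xbc -> r2=0xbc
body[7] sub  r5, r5, #9 -> r5=0xc1
epilogue: pop r5=0xca, sp=0x8f
epilogue: pop r2=0x3b, sp=0x90
r0 is caller-saved -> body value

REG = 0xb6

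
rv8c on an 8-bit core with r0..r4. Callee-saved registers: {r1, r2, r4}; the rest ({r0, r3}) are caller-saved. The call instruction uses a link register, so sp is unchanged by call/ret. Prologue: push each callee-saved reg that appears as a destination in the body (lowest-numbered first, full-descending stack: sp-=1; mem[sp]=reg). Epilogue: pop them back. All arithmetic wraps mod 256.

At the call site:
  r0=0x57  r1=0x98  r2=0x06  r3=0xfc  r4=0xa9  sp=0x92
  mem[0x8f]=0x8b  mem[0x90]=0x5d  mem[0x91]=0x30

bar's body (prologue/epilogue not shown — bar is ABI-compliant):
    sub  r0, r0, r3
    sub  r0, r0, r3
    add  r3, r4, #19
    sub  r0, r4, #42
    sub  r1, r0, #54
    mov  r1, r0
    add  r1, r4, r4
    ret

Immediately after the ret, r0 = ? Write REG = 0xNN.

prologue: push r1 → mem[0x91]=0x98, sp=0x91
body[0] sub  r0, r0, r3 → r0=0x5b
body[1] sub  r0, r0, r3 → r0=0x5f
body[2] add  r3, r4, #19 → r3=0xbc
body[3] sub  r0, r4, #42 → r0=0x7f
body[4] sub  r1, r0, #54 → r1=0x49
body[5] mov  r1, r0 → r1=0x7f
body[6] add  r1, r4, r4 → r1=0x52
epilogue: pop r1=0x98, sp=0x92
r0 is caller-saved → body value

REG = 0x7f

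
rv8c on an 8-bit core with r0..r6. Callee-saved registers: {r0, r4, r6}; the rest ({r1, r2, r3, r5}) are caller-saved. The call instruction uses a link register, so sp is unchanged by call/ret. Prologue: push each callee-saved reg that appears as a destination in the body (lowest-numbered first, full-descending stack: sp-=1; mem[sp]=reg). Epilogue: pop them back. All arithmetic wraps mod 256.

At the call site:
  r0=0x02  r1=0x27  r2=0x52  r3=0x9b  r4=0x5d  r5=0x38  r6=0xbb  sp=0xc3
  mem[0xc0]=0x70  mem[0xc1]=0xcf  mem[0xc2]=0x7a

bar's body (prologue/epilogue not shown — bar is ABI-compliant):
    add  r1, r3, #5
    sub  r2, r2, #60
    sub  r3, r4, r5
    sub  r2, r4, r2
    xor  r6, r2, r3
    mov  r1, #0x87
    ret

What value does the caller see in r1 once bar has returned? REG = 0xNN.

prologue: push r6 → mem[0xc2]=0xbb, sp=0xc2
body[0] add  r1, r3, #5 → r1=0xa0
body[1] sub  r2, r2, #60 → r2=0x16
body[2] sub  r3, r4, r5 → r3=0x25
body[3] sub  r2, r4, r2 → r2=0x47
body[4] xor  r6, r2, r3 → r6=0x62
body[5] mov  r1, #0x87 → r1=0x87
epilogue: pop r6=0xbb, sp=0xc3
r1 is caller-saved → body value

REG = 0x87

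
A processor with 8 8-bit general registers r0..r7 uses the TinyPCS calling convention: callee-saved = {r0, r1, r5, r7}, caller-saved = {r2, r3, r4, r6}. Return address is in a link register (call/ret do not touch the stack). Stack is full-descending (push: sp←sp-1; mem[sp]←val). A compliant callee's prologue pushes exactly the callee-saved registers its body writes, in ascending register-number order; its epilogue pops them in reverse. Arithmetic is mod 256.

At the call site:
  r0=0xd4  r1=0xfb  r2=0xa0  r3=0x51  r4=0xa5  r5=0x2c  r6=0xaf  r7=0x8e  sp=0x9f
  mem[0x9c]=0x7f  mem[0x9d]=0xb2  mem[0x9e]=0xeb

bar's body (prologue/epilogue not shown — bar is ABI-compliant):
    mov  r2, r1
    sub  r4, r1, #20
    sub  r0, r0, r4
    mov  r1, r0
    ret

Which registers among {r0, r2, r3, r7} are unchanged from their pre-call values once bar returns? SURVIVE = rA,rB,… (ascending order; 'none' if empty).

SURVIVE = r0,r3,r7

prologue: push r0 → mem[0x9e]=0xd4, sp=0x9e
prologue: push r1 → mem[0x9d]=0xfb, sp=0x9d
body[0] mov  r2, r1 → r2=0xfb
body[1] sub  r4, r1, #20 → r4=0xe7
body[2] sub  r0, r0, r4 → r0=0xed
body[3] mov  r1, r0 → r1=0xed
epilogue: pop r1=0xfb, sp=0x9e
epilogue: pop r0=0xd4, sp=0x9f
r0: callee-saved, written=True
r2: caller-saved, written=True
r3: caller-saved, written=False
r7: callee-saved, written=False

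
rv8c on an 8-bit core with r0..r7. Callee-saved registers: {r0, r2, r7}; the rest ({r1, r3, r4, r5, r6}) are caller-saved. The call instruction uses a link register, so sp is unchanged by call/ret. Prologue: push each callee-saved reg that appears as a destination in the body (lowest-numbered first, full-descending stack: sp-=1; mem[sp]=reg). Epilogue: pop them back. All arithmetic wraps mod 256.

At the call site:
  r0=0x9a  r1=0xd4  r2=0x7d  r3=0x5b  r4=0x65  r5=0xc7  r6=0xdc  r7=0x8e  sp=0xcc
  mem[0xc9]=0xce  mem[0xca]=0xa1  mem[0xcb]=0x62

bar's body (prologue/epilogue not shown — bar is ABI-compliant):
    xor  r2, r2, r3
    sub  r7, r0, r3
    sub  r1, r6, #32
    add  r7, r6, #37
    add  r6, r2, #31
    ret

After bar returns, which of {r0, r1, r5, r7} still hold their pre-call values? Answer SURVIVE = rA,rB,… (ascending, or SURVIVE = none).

SURVIVE = r0,r5,r7

prologue: push r2 -> mem[0xcb]=0x7d, sp=0xcb
prologue: push r7 -> mem[0xca]=0x8e, sp=0xca
body[0] xor  r2, r2, r3 -> r2=0x26
body[1] sub  r7, r0, r3 -> r7=0x3f
body[2] sub  r1, r6, #32 -> r1=0xbc
body[3] add  r7, r6, #37 -> r7=0x01
body[4] add  r6, r2, #31 -> r6=0x45
epilogue: pop r7=0x8e, sp=0xcb
epilogue: pop r2=0x7d, sp=0xcc
r0: callee-saved, written=False
r1: caller-saved, written=True
r5: caller-saved, written=False
r7: callee-saved, written=True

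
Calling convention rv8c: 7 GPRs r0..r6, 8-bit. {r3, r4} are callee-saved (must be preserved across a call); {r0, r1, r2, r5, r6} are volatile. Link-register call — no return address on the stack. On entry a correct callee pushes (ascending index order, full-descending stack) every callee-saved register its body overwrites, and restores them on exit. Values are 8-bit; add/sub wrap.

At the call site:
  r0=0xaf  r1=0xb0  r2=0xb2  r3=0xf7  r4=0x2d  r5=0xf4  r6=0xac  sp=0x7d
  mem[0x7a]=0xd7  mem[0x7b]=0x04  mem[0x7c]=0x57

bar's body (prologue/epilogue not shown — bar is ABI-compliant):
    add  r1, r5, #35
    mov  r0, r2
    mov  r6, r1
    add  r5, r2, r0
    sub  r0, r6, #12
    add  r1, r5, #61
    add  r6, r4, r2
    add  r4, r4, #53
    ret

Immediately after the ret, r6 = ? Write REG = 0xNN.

REG = 0xdf

prologue: push r4 → mem[0x7c]=0x2d, sp=0x7c
body[0] add  r1, r5, #35 → r1=0x17
body[1] mov  r0, r2 → r0=0xb2
body[2] mov  r6, r1 → r6=0x17
body[3] add  r5, r2, r0 → r5=0x64
body[4] sub  r0, r6, #12 → r0=0x0b
body[5] add  r1, r5, #61 → r1=0xa1
body[6] add  r6, r4, r2 → r6=0xdf
body[7] add  r4, r4, #53 → r4=0x62
epilogue: pop r4=0x2d, sp=0x7d
r6 is caller-saved → body value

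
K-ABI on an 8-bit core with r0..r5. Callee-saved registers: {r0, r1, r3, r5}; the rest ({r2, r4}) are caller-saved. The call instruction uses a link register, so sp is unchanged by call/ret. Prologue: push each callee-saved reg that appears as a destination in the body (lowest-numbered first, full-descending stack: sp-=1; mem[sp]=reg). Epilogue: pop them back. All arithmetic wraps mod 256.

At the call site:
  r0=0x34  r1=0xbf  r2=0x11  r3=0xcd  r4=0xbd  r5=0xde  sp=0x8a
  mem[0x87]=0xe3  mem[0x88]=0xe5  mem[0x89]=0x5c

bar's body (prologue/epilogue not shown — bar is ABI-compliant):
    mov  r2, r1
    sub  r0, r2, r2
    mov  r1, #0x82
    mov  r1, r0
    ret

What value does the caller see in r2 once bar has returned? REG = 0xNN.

REG = 0xbf

prologue: push r0 → mem[0x89]=0x34, sp=0x89
prologue: push r1 → mem[0x88]=0xbf, sp=0x88
body[0] mov  r2, r1 → r2=0xbf
body[1] sub  r0, r2, r2 → r0=0x00
body[2] mov  r1, #0x82 → r1=0x82
body[3] mov  r1, r0 → r1=0x00
epilogue: pop r1=0xbf, sp=0x89
epilogue: pop r0=0x34, sp=0x8a
r2 is caller-saved → body value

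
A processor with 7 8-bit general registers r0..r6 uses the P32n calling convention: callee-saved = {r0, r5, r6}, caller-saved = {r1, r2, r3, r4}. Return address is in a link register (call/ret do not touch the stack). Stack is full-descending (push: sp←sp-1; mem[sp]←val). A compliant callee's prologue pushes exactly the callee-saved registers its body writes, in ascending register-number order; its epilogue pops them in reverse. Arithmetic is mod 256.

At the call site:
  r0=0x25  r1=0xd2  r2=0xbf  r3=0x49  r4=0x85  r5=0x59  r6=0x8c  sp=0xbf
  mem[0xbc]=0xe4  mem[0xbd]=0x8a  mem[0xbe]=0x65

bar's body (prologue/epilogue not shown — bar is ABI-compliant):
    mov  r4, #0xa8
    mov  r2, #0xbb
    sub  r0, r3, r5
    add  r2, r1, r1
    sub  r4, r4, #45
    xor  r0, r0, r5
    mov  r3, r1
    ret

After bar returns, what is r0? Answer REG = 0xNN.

prologue: push r0 -> mem[0xbe]=0x25, sp=0xbe
body[0] mov  r4, #0xa8 -> r4=0xa8
body[1] mov  r2, #0xbb -> r2=0xbb
body[2] sub  r0, r3, r5 -> r0=0xf0
body[3] add  r2, r1, r1 -> r2=0xa4
body[4] sub  r4, r4, #45 -> r4=0x7b
body[5] xor  r0, r0, r5 -> r0=0xa9
body[6] mov  r3, r1 -> r3=0xd2
epilogue: pop r0=0x25, sp=0xbf
r0 is callee-saved -> restored

REG = 0x25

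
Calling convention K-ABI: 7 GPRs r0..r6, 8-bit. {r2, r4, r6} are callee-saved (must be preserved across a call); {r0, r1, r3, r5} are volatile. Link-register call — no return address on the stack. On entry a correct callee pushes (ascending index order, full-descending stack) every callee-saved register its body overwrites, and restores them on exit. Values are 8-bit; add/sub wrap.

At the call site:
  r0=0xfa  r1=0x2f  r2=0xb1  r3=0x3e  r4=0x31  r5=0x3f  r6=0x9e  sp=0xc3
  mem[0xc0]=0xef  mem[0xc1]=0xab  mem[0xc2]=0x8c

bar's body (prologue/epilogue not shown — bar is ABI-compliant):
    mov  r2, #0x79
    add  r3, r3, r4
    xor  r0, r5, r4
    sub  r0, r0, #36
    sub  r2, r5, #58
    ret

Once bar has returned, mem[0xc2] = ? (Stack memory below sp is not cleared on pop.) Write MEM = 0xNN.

prologue: push r2 → mem[0xc2]=0xb1, sp=0xc2
body[0] mov  r2, #0x79 → r2=0x79
body[1] add  r3, r3, r4 → r3=0x6f
body[2] xor  r0, r5, r4 → r0=0x0e
body[3] sub  r0, r0, #36 → r0=0xea
body[4] sub  r2, r5, #58 → r2=0x05
epilogue: pop r2=0xb1, sp=0xc3
prologue pushed ['r2'] at ['0xc2']

MEM = 0xb1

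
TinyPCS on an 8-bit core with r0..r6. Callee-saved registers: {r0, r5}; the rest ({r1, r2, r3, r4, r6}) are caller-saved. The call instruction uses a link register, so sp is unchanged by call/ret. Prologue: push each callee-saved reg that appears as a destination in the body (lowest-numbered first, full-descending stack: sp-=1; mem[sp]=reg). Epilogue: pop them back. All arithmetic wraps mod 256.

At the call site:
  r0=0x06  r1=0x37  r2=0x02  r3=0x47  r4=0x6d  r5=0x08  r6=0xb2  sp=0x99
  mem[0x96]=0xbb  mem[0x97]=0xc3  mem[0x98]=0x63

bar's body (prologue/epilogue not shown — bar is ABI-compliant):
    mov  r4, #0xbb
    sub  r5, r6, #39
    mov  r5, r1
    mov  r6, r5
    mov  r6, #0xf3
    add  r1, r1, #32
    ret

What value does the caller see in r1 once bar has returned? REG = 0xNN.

prologue: push r5 -> mem[0x98]=0x08, sp=0x98
body[0] mov  r4, #0xbb -> r4=0xbb
body[1] sub  r5, r6, #39 -> r5=0x8b
body[2] mov  r5, r1 -> r5=0x37
body[3] mov  r6, r5 -> r6=0x37
body[4] mov  r6, #0xf3 -> r6=0xf3
body[5] add  r1, r1, #32 -> r1=0x57
epilogue: pop r5=0x08, sp=0x99
r1 is caller-saved -> body value

REG = 0x57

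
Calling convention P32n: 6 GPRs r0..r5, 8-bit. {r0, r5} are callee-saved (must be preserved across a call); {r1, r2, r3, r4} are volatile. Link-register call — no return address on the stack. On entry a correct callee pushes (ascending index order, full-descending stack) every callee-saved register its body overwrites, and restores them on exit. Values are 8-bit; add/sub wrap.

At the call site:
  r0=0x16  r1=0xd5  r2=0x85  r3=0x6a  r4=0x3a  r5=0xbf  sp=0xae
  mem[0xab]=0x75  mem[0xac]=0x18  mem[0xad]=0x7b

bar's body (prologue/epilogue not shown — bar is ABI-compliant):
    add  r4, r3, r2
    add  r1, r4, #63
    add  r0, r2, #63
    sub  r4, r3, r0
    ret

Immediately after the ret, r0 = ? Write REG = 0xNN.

prologue: push r0 → mem[0xad]=0x16, sp=0xad
body[0] add  r4, r3, r2 → r4=0xef
body[1] add  r1, r4, #63 → r1=0x2e
body[2] add  r0, r2, #63 → r0=0xc4
body[3] sub  r4, r3, r0 → r4=0xa6
epilogue: pop r0=0x16, sp=0xae
r0 is callee-saved → restored

REG = 0x16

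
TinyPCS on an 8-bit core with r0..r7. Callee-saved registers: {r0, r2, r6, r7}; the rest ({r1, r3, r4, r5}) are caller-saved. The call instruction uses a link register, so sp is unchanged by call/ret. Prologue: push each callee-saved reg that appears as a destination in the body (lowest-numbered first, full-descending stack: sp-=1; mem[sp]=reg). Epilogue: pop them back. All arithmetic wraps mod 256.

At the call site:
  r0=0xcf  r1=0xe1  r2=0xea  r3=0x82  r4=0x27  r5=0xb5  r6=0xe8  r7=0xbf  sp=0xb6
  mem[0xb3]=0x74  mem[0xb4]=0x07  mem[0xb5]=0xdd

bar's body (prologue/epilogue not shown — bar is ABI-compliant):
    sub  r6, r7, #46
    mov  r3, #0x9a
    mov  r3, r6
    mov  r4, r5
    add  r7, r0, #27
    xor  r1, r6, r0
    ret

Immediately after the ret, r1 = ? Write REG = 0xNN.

REG = 0x5e

prologue: push r6 -> mem[0xb5]=0xe8, sp=0xb5
prologue: push r7 -> mem[0xb4]=0xbf, sp=0xb4
body[0] sub  r6, r7, #46 -> r6=0x91
body[1] mov  r3, #0x9a -> r3=0x9a
body[2] mov  r3, r6 -> r3=0x91
body[3] mov  r4, r5 -> r4=0xb5
body[4] add  r7, r0, #27 -> r7=0xea
body[5] xor  r1, r6, r0 -> r1=0x5e
epilogue: pop r7=0xbf, sp=0xb5
epilogue: pop r6=0xe8, sp=0xb6
r1 is caller-saved -> body value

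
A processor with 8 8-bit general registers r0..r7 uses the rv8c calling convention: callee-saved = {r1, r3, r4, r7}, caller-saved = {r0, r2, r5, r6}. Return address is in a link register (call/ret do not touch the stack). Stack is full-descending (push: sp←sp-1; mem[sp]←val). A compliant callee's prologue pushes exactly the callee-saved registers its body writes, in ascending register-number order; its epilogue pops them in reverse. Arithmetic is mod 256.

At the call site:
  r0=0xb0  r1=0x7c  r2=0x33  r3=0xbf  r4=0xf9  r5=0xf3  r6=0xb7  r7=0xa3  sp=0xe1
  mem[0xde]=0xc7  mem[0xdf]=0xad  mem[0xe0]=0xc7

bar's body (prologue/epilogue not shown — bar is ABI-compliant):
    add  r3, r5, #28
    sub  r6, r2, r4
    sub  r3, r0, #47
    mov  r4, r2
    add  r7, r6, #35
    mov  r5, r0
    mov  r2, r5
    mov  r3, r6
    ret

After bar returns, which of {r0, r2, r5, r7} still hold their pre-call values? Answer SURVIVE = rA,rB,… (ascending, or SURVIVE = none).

SURVIVE = r0,r7

prologue: push r3 -> mem[0xe0]=0xbf, sp=0xe0
prologue: push r4 -> mem[0xdf]=0xf9, sp=0xdf
prologue: push r7 -> mem[0xde]=0xa3, sp=0xde
body[0] add  r3, r5, #28 -> r3=0x0f
body[1] sub  r6, r2, r4 -> r6=0x3a
body[2] sub  r3, r0, #47 -> r3=0x81
body[3] mov  r4, r2 -> r4=0x33
body[4] add  r7, r6, #35 -> r7=0x5d
body[5] mov  r5, r0 -> r5=0xb0
body[6] mov  r2, r5 -> r2=0xb0
body[7] mov  r3, r6 -> r3=0x3a
epilogue: pop r7=0xa3, sp=0xdf
epilogue: pop r4=0xf9, sp=0xe0
epilogue: pop r3=0xbf, sp=0xe1
r0: caller-saved, written=False
r2: caller-saved, written=True
r5: caller-saved, written=True
r7: callee-saved, written=True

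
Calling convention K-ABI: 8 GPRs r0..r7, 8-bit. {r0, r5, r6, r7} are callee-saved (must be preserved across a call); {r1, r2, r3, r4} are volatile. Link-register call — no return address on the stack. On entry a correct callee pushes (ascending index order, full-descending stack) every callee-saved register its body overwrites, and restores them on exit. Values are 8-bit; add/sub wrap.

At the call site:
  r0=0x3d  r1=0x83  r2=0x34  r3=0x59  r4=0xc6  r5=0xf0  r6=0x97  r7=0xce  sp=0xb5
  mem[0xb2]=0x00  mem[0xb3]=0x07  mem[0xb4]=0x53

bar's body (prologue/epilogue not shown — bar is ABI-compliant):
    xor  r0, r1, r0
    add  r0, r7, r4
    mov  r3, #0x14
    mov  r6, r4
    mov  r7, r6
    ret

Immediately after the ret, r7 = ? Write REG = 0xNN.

prologue: push r0 → mem[0xb4]=0x3d, sp=0xb4
prologue: push r6 → mem[0xb3]=0x97, sp=0xb3
prologue: push r7 → mem[0xb2]=0xce, sp=0xb2
body[0] xor  r0, r1, r0 → r0=0xbe
body[1] add  r0, r7, r4 → r0=0x94
body[2] mov  r3, #0x14 → r3=0x14
body[3] mov  r6, r4 → r6=0xc6
body[4] mov  r7, r6 → r7=0xc6
epilogue: pop r7=0xce, sp=0xb3
epilogue: pop r6=0x97, sp=0xb4
epilogue: pop r0=0x3d, sp=0xb5
r7 is callee-saved → restored

REG = 0xce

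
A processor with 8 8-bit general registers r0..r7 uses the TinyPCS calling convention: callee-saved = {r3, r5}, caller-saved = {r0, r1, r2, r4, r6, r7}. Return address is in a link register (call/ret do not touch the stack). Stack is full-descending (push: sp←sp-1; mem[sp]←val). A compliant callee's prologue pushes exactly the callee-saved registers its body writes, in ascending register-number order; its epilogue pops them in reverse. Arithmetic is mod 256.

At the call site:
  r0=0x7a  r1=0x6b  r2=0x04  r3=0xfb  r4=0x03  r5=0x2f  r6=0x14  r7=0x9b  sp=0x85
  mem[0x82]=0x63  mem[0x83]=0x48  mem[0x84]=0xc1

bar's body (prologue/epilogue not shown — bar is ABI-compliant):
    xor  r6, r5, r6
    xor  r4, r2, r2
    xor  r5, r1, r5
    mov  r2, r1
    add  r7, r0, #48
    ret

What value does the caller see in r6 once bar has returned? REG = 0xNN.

prologue: push r5 → mem[0x84]=0x2f, sp=0x84
body[0] xor  r6, r5, r6 → r6=0x3b
body[1] xor  r4, r2, r2 → r4=0x00
body[2] xor  r5, r1, r5 → r5=0x44
body[3] mov  r2, r1 → r2=0x6b
body[4] add  r7, r0, #48 → r7=0xaa
epilogue: pop r5=0x2f, sp=0x85
r6 is caller-saved → body value

REG = 0x3b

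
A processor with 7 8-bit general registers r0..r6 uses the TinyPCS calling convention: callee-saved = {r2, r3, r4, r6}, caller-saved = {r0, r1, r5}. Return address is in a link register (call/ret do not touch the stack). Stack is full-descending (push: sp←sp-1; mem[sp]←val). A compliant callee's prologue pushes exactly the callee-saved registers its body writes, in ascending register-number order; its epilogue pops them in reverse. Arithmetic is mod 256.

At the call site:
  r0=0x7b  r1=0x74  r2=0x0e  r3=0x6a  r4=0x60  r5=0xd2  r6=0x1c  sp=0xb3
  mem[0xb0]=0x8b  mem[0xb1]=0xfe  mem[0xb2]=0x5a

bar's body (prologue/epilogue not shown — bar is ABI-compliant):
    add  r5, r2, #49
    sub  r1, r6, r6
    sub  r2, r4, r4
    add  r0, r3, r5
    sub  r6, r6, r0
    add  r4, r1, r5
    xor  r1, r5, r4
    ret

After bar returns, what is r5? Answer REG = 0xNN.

prologue: push r2 -> mem[0xb2]=0x0e, sp=0xb2
prologue: push r4 -> mem[0xb1]=0x60, sp=0xb1
prologue: push r6 -> mem[0xb0]=0x1c, sp=0xb0
body[0] add  r5, r2, #49 -> r5=0x3f
body[1] sub  r1, r6, r6 -> r1=0x00
body[2] sub  r2, r4, r4 -> r2=0x00
body[3] add  r0, r3, r5 -> r0=0xa9
body[4] sub  r6, r6, r0 -> r6=0x73
body[5] add  r4, r1, r5 -> r4=0x3f
body[6] xor  r1, r5, r4 -> r1=0x00
epilogue: pop r6=0x1c, sp=0xb1
epilogue: pop r4=0x60, sp=0xb2
epilogue: pop r2=0x0e, sp=0xb3
r5 is caller-saved -> body value

REG = 0x3f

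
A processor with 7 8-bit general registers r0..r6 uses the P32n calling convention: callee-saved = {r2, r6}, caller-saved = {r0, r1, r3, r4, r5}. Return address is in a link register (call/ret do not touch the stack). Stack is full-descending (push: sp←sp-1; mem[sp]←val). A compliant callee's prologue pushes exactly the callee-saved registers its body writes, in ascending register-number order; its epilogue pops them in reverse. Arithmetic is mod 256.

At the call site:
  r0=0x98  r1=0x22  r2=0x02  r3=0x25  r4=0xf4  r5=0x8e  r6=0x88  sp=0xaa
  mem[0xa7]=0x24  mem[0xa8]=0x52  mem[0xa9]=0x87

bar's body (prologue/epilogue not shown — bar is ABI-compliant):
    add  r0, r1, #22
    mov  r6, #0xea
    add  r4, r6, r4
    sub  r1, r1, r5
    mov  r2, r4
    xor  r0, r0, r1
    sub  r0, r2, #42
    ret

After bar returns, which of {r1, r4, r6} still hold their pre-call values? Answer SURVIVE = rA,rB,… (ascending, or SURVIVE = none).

prologue: push r2 → mem[0xa9]=0x02, sp=0xa9
prologue: push r6 → mem[0xa8]=0x88, sp=0xa8
body[0] add  r0, r1, #22 → r0=0x38
body[1] mov  r6, #0xea → r6=0xea
body[2] add  r4, r6, r4 → r4=0xde
body[3] sub  r1, r1, r5 → r1=0x94
body[4] mov  r2, r4 → r2=0xde
body[5] xor  r0, r0, r1 → r0=0xac
body[6] sub  r0, r2, #42 → r0=0xb4
epilogue: pop r6=0x88, sp=0xa9
epilogue: pop r2=0x02, sp=0xaa
r1: caller-saved, written=True
r4: caller-saved, written=True
r6: callee-saved, written=True

SURVIVE = r6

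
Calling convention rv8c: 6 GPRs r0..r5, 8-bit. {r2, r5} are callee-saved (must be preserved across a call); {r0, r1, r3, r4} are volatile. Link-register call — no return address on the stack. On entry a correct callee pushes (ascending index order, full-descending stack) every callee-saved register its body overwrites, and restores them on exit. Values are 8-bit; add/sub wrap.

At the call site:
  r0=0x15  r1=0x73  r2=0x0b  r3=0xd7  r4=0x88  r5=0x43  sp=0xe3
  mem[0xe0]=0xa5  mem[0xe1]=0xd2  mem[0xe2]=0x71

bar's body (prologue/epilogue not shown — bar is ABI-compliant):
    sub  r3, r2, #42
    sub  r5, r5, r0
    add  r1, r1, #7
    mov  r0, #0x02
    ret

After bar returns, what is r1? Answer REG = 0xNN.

REG = 0x7a

prologue: push r5 -> mem[0xe2]=0x43, sp=0xe2
body[0] sub  r3, r2, #42 -> r3=0xe1
body[1] sub  r5, r5, r0 -> r5=0x2e
body[2] add  r1, r1, #7 -> r1=0x7a
body[3] mov  r0, #0x02 -> r0=0x02
epilogue: pop r5=0x43, sp=0xe3
r1 is caller-saved -> body value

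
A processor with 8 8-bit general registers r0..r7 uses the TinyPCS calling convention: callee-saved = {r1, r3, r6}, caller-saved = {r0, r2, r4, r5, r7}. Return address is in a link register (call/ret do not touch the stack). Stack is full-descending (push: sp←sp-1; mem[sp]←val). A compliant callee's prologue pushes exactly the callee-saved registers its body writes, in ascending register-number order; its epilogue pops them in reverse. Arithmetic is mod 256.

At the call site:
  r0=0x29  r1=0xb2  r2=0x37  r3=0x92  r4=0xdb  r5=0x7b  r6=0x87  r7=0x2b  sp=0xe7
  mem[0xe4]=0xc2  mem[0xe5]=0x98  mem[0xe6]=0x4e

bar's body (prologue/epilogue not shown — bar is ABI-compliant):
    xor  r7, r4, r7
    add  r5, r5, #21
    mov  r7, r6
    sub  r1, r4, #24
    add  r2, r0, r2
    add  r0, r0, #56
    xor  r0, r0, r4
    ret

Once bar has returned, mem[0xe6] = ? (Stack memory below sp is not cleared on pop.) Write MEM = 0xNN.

MEM = 0xb2

prologue: push r1 → mem[0xe6]=0xb2, sp=0xe6
body[0] xor  r7, r4, r7 → r7=0xf0
body[1] add  r5, r5, #21 → r5=0x90
body[2] mov  r7, r6 → r7=0x87
body[3] sub  r1, r4, #24 → r1=0xc3
body[4] add  r2, r0, r2 → r2=0x60
body[5] add  r0, r0, #56 → r0=0x61
body[6] xor  r0, r0, r4 → r0=0xba
epilogue: pop r1=0xb2, sp=0xe7
prologue pushed ['r1'] at ['0xe6']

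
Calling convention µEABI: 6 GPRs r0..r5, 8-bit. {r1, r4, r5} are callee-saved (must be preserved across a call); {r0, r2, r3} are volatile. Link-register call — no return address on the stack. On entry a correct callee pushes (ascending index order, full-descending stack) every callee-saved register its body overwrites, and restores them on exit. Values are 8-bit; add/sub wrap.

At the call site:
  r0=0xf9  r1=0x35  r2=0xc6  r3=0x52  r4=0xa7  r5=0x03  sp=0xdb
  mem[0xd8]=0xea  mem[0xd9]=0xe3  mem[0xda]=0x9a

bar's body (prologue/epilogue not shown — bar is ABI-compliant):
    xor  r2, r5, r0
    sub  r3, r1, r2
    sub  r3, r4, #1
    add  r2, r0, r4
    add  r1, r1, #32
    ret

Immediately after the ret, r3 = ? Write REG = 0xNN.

REG = 0xa6

prologue: push r1 -> mem[0xda]=0x35, sp=0xda
body[0] xor  r2, r5, r0 -> r2=0xfa
body[1] sub  r3, r1, r2 -> r3=0x3b
body[2] sub  r3, r4, #1 -> r3=0xa6
body[3] add  r2, r0, r4 -> r2=0xa0
body[4] add  r1, r1, #32 -> r1=0x55
epilogue: pop r1=0x35, sp=0xdb
r3 is caller-saved -> body value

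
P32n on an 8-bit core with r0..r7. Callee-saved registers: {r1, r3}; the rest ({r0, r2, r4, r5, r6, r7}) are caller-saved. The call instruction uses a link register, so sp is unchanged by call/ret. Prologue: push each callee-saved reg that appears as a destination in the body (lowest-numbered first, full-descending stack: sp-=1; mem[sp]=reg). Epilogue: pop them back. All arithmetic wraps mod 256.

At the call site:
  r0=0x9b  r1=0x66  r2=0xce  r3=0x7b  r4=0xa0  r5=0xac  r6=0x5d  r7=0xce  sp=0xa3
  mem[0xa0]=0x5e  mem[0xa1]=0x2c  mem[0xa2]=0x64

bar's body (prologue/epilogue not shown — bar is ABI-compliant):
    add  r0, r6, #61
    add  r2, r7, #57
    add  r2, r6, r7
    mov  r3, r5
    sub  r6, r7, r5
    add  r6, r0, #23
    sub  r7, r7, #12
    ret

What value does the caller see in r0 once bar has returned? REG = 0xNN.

prologue: push r3 -> mem[0xa2]=0x7b, sp=0xa2
body[0] add  r0, r6, #61 -> r0=0x9a
body[1] add  r2, r7, #57 -> r2=0x07
body[2] add  r2, r6, r7 -> r2=0x2b
body[3] mov  r3, r5 -> r3=0xac
body[4] sub  r6, r7, r5 -> r6=0x22
body[5] add  r6, r0, #23 -> r6=0xb1
body[6] sub  r7, r7, #12 -> r7=0xc2
epilogue: pop r3=0x7b, sp=0xa3
r0 is caller-saved -> body value

REG = 0x9a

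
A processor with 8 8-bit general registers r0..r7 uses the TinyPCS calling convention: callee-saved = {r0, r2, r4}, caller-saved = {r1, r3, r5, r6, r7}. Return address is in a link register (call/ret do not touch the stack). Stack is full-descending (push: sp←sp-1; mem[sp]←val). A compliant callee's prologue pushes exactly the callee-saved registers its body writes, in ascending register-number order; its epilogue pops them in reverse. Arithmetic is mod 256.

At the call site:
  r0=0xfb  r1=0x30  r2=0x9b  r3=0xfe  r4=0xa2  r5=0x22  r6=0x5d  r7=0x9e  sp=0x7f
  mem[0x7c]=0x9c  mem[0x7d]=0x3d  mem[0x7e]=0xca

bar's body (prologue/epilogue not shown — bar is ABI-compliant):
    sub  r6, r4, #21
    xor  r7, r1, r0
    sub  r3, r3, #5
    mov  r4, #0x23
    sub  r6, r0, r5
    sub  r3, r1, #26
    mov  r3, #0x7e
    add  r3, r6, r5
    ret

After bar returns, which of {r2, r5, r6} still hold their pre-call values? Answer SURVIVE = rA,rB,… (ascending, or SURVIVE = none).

prologue: push r4 → mem[0x7e]=0xa2, sp=0x7e
body[0] sub  r6, r4, #21 → r6=0x8d
body[1] xor  r7, r1, r0 → r7=0xcb
body[2] sub  r3, r3, #5 → r3=0xf9
body[3] mov  r4, #0x23 → r4=0x23
body[4] sub  r6, r0, r5 → r6=0xd9
body[5] sub  r3, r1, #26 → r3=0x16
body[6] mov  r3, #0x7e → r3=0x7e
body[7] add  r3, r6, r5 → r3=0xfb
epilogue: pop r4=0xa2, sp=0x7f
r2: callee-saved, written=False
r5: caller-saved, written=False
r6: caller-saved, written=True

SURVIVE = r2,r5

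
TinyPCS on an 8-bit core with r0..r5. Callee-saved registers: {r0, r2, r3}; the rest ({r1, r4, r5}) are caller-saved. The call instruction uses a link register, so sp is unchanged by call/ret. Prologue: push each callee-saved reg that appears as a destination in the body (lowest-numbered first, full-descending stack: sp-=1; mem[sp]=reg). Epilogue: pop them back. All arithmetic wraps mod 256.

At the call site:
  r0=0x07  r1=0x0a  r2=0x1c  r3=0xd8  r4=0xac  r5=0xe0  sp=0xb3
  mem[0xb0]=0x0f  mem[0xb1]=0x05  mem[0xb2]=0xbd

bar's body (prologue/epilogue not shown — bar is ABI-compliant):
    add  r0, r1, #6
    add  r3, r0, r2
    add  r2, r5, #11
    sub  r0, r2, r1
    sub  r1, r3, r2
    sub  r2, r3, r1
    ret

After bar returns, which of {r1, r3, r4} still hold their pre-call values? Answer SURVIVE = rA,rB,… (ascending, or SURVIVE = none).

SURVIVE = r3,r4

prologue: push r0 -> mem[0xb2]=0x07, sp=0xb2
prologue: push r2 -> mem[0xb1]=0x1c, sp=0xb1
prologue: push r3 -> mem[0xb0]=0xd8, sp=0xb0
body[0] add  r0, r1, #6 -> r0=0x10
body[1] add  r3, r0, r2 -> r3=0x2c
body[2] add  r2, r5, #11 -> r2=0xeb
body[3] sub  r0, r2, r1 -> r0=0xe1
body[4] sub  r1, r3, r2 -> r1=0x41
body[5] sub  r2, r3, r1 -> r2=0xeb
epilogue: pop r3=0xd8, sp=0xb1
epilogue: pop r2=0x1c, sp=0xb2
epilogue: pop r0=0x07, sp=0xb3
r1: caller-saved, written=True
r3: callee-saved, written=True
r4: caller-saved, written=False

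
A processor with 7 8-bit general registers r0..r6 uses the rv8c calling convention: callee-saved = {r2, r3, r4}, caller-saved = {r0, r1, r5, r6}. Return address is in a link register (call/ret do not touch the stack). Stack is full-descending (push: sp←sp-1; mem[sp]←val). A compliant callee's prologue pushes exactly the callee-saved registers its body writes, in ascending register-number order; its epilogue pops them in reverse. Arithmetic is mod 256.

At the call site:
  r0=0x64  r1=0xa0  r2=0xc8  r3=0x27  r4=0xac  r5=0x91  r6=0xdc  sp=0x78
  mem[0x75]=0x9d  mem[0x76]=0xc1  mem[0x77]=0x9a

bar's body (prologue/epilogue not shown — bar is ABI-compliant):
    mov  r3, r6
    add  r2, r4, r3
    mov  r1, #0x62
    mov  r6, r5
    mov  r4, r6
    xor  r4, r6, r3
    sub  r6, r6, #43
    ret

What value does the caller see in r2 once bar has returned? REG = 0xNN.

prologue: push r2 → mem[0x77]=0xc8, sp=0x77
prologue: push r3 → mem[0x76]=0x27, sp=0x76
prologue: push r4 → mem[0x75]=0xac, sp=0x75
body[0] mov  r3, r6 → r3=0xdc
body[1] add  r2, r4, r3 → r2=0x88
body[2] mov  r1, #0x62 → r1=0x62
body[3] mov  r6, r5 → r6=0x91
body[4] mov  r4, r6 → r4=0x91
body[5] xor  r4, r6, r3 → r4=0x4d
body[6] sub  r6, r6, #43 → r6=0x66
epilogue: pop r4=0xac, sp=0x76
epilogue: pop r3=0x27, sp=0x77
epilogue: pop r2=0xc8, sp=0x78
r2 is callee-saved → restored

REG = 0xc8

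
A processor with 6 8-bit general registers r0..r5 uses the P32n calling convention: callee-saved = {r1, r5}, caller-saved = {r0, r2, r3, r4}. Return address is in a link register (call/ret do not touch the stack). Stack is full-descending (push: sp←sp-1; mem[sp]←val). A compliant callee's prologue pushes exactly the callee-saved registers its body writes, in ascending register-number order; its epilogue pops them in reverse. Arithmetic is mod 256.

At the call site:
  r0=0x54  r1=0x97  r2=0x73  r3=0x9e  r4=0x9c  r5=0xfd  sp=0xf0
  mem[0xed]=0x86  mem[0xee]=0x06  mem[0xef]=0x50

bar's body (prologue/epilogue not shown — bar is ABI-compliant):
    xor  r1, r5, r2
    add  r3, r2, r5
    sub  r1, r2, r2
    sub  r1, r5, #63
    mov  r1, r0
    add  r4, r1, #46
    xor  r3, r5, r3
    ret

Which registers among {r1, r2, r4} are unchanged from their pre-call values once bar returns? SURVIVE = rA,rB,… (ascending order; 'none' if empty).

SURVIVE = r1,r2

prologue: push r1 → mem[0xef]=0x97, sp=0xef
body[0] xor  r1, r5, r2 → r1=0x8e
body[1] add  r3, r2, r5 → r3=0x70
body[2] sub  r1, r2, r2 → r1=0x00
body[3] sub  r1, r5, #63 → r1=0xbe
body[4] mov  r1, r0 → r1=0x54
body[5] add  r4, r1, #46 → r4=0x82
body[6] xor  r3, r5, r3 → r3=0x8d
epilogue: pop r1=0x97, sp=0xf0
r1: callee-saved, written=True
r2: caller-saved, written=False
r4: caller-saved, written=True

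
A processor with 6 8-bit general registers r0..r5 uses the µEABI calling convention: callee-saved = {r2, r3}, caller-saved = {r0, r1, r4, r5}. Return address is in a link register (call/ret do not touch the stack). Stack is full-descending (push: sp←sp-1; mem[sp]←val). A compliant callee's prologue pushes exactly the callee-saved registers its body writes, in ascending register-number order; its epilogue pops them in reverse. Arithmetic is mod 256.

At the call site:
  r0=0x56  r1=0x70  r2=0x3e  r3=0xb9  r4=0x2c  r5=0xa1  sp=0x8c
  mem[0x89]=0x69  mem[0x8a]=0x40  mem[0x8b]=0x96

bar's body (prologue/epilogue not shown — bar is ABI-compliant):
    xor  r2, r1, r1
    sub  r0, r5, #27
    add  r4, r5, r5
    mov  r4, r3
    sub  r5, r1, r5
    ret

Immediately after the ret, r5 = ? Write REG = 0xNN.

prologue: push r2 → mem[0x8b]=0x3e, sp=0x8b
body[0] xor  r2, r1, r1 → r2=0x00
body[1] sub  r0, r5, #27 → r0=0x86
body[2] add  r4, r5, r5 → r4=0x42
body[3] mov  r4, r3 → r4=0xb9
body[4] sub  r5, r1, r5 → r5=0xcf
epilogue: pop r2=0x3e, sp=0x8c
r5 is caller-saved → body value

REG = 0xcf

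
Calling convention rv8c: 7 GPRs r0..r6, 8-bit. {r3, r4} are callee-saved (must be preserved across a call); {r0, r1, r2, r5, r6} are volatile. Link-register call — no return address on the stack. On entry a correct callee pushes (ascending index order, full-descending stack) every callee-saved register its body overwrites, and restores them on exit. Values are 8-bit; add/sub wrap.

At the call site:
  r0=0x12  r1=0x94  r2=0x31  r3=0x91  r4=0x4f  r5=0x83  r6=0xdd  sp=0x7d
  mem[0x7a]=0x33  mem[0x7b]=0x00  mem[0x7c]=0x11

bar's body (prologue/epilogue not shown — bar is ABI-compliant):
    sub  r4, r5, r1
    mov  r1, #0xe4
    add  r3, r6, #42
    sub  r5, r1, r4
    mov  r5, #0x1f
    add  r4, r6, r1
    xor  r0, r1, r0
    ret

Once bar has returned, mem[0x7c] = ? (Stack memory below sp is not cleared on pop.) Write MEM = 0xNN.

MEM = 0x91

prologue: push r3 → mem[0x7c]=0x91, sp=0x7c
prologue: push r4 → mem[0x7b]=0x4f, sp=0x7b
body[0] sub  r4, r5, r1 → r4=0xef
body[1] mov  r1, #0xe4 → r1=0xe4
body[2] add  r3, r6, #42 → r3=0x07
body[3] sub  r5, r1, r4 → r5=0xf5
body[4] mov  r5, #0x1f → r5=0x1f
body[5] add  r4, r6, r1 → r4=0xc1
body[6] xor  r0, r1, r0 → r0=0xf6
epilogue: pop r4=0x4f, sp=0x7c
epilogue: pop r3=0x91, sp=0x7d
prologue pushed ['r3', 'r4'] at ['0x7c', '0x7b']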